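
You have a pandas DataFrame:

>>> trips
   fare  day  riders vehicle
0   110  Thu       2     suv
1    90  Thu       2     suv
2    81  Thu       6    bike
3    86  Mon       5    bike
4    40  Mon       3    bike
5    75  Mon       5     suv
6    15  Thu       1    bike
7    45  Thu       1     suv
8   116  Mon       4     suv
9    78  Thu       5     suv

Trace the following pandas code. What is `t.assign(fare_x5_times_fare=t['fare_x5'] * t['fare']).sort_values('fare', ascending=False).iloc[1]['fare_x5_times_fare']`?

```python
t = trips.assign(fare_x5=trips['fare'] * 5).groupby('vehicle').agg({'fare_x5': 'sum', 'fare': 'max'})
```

95460

add column fare_x5 = trips['fare'] * 5:
   fare  day  riders vehicle  fare_x5
0   110  Thu       2     suv      550
1    90  Thu       2     suv      450
2    81  Thu       6    bike      405
3    86  Mon       5    bike      430
4    40  Mon       3    bike      200
5    75  Mon       5     suv      375
6    15  Thu       1    bike       75
7    45  Thu       1     suv      225
8   116  Mon       4     suv      580
9    78  Thu       5     suv      390
group by vehicle: sum(fare_x5), max(fare):
         fare_x5  fare
vehicle               
bike        1110    86
suv         2570   116
add column fare_x5_times_fare = t['fare_x5'] * t['fare']:
         fare_x5  fare  fare_x5_times_fare
vehicle                                   
bike        1110    86               95460
suv         2570   116              298120
sort by fare descending:
         fare_x5  fare  fare_x5_times_fare
vehicle                                   
suv         2570   116              298120
bike        1110    86               95460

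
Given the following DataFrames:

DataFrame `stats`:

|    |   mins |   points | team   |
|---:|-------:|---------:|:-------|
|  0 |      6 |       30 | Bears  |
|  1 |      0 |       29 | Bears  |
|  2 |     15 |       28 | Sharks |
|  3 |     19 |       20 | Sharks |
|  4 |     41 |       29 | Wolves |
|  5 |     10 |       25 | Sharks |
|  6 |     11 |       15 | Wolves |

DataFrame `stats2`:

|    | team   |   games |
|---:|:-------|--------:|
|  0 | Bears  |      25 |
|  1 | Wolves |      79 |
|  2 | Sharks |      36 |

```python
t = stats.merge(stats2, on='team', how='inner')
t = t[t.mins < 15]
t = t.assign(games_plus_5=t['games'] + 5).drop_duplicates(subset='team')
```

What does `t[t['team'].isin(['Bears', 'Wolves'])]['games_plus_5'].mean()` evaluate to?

57.0

merge on 'team' (how='inner') → 7 rows:
   mins  points    team  games
0     6      30   Bears     25
1     0      29   Bears     25
2    15      28  Sharks     36
3    19      20  Sharks     36
4    41      29  Wolves     79
5    10      25  Sharks     36
6    11      15  Wolves     79
filter rows where mins < 15:
   mins  points    team  games
0     6      30   Bears     25
1     0      29   Bears     25
5    10      25  Sharks     36
6    11      15  Wolves     79
add column games_plus_5 = t['games'] + 5:
   mins  points    team  games  games_plus_5
0     6      30   Bears     25            30
1     0      29   Bears     25            30
5    10      25  Sharks     36            41
6    11      15  Wolves     79            84
drop duplicate team (keep=first):
   mins  points    team  games  games_plus_5
0     6      30   Bears     25            30
5    10      25  Sharks     36            41
6    11      15  Wolves     79            84
filter rows where team in ['Bears', 'Wolves']:
   mins  points    team  games  games_plus_5
0     6      30   Bears     25            30
6    11      15  Wolves     79            84
Then the mean of column 'games_plus_5': 57.0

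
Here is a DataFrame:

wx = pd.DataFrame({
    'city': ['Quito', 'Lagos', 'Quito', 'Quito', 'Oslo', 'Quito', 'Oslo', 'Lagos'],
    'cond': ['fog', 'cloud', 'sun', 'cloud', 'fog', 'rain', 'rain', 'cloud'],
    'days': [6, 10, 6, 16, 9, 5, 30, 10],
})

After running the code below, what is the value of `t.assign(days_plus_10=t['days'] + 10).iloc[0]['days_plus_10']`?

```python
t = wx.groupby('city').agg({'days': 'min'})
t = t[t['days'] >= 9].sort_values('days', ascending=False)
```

group by city, min of days:
       days
city       
Lagos    10
Oslo      9
Quito     5
filter rows where days >= 9:
       days
city       
Lagos    10
Oslo      9
sort by days descending:
       days
city       
Lagos    10
Oslo      9
add column days_plus_10 = t['days'] + 10:
       days  days_plus_10
city                     
Lagos    10            20
Oslo      9            19
Hence 20.

20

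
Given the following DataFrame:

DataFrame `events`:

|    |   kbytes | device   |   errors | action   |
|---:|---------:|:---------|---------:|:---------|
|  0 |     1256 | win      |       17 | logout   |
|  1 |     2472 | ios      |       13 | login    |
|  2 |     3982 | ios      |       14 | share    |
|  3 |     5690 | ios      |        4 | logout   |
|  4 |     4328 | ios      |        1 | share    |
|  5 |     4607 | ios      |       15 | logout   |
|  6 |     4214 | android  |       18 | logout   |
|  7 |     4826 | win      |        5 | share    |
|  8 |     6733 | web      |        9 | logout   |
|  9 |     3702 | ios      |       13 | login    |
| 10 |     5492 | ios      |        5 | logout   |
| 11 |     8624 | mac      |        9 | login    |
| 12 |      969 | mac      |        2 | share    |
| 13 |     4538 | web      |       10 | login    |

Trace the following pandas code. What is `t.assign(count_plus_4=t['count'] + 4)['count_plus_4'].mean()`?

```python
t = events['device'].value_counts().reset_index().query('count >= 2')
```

7.25

value_counts of device:
device
ios        7
win        2
web        2
mac        2
android    1
Name: count, dtype: int64
reset_index():
    device  count
0      ios      7
1      win      2
2      web      2
3      mac      2
4  android      1
filter rows where count >= 2:
  device  count
0    ios      7
1    win      2
2    web      2
3    mac      2
add column count_plus_4 = t['count'] + 4:
  device  count  count_plus_4
0    ios      7            11
1    win      2             6
2    web      2             6
3    mac      2             6
Taking the mean of column 'count_plus_4' gives 7.25.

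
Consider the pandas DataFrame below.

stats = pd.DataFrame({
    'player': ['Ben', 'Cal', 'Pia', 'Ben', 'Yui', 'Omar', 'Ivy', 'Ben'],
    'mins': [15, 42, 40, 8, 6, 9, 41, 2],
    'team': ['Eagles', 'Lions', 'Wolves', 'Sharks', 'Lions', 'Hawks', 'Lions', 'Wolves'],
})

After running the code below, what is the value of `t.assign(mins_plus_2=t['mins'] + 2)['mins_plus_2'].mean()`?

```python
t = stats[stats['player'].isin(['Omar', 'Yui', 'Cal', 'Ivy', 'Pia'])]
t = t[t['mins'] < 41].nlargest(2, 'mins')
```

26.5

filter rows where player in ['Omar', 'Yui', 'Cal', 'Ivy', 'Pia']:
  player  mins    team
1    Cal    42   Lions
2    Pia    40  Wolves
4    Yui     6   Lions
5   Omar     9   Hawks
6    Ivy    41   Lions
filter rows where mins < 41:
  player  mins    team
2    Pia    40  Wolves
4    Yui     6   Lions
5   Omar     9   Hawks
take 2 rows with largest mins:
  player  mins    team
2    Pia    40  Wolves
5   Omar     9   Hawks
add column mins_plus_2 = t['mins'] + 2:
  player  mins    team  mins_plus_2
2    Pia    40  Wolves           42
5   Omar     9   Hawks           11
Finally, mean of column 'mins_plus_2' = 26.5.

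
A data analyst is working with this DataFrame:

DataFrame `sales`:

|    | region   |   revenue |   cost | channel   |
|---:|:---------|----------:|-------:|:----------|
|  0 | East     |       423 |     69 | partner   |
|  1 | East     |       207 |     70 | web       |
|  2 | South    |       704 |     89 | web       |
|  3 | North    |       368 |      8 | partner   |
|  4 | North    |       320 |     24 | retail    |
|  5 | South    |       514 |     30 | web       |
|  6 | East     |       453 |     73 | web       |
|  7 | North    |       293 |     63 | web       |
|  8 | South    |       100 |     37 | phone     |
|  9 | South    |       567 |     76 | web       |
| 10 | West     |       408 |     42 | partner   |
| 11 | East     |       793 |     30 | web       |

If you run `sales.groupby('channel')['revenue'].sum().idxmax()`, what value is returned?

web

group by channel, sum of revenue:
channel
partner    1199
phone       100
retail      320
web        3531
Name: revenue, dtype: int64
label with the largest value → web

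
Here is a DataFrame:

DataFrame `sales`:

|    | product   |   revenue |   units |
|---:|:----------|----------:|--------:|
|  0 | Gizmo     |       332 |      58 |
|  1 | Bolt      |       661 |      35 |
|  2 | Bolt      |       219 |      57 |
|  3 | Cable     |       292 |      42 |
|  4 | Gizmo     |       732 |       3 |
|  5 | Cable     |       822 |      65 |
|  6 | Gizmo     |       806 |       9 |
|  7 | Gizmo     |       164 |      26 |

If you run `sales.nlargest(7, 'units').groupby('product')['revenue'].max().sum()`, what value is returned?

2289

take 7 rows with largest units:
  product  revenue  units
5   Cable      822     65
0   Gizmo      332     58
2    Bolt      219     57
3   Cable      292     42
1    Bolt      661     35
7   Gizmo      164     26
6   Gizmo      806      9
group by product, max of revenue:
product
Bolt     661
Cable    822
Gizmo    806
Name: revenue, dtype: int64
So sum() = 2289.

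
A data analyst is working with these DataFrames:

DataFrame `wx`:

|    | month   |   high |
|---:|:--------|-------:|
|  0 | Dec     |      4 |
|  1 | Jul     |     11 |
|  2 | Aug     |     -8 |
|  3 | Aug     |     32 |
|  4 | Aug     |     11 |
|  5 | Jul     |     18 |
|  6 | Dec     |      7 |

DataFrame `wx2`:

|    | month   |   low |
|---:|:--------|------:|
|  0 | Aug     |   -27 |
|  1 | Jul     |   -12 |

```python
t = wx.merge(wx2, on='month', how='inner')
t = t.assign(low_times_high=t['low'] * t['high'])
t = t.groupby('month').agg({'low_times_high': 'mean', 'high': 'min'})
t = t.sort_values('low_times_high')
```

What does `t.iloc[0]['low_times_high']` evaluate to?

merge on 'month' (how='inner') → 5 rows:
  month  high  low
0   Jul    11  -12
1   Aug    -8  -27
2   Aug    32  -27
3   Aug    11  -27
4   Jul    18  -12
add column low_times_high = t['low'] * t['high']:
  month  high  low  low_times_high
0   Jul    11  -12            -132
1   Aug    -8  -27             216
2   Aug    32  -27            -864
3   Aug    11  -27            -297
4   Jul    18  -12            -216
group by month: mean(low_times_high), min(high):
       low_times_high  high
month                      
Aug            -315.0    -8
Jul            -174.0    11
sort by low_times_high:
       low_times_high  high
month                      
Aug            -315.0    -8
Jul            -174.0    11
Taking the value at position 0, column 'low_times_high' gives -315.0.

-315.0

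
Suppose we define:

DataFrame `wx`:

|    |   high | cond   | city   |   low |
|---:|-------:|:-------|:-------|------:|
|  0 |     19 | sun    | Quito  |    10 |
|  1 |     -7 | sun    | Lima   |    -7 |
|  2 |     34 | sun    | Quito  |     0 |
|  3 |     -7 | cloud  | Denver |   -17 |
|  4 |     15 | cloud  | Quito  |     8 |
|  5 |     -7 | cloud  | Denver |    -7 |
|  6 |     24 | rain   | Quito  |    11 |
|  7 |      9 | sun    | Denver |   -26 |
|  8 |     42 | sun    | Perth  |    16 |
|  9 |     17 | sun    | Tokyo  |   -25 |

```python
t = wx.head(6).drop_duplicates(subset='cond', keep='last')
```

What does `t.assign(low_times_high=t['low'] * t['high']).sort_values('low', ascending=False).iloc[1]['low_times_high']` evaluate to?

49

take first 6 rows:
   high   cond    city  low
0    19    sun   Quito   10
1    -7    sun    Lima   -7
2    34    sun   Quito    0
3    -7  cloud  Denver  -17
4    15  cloud   Quito    8
5    -7  cloud  Denver   -7
drop duplicate cond (keep=last):
   high   cond    city  low
2    34    sun   Quito    0
5    -7  cloud  Denver   -7
add column low_times_high = t['low'] * t['high']:
   high   cond    city  low  low_times_high
2    34    sun   Quito    0               0
5    -7  cloud  Denver   -7              49
sort by low descending:
   high   cond    city  low  low_times_high
2    34    sun   Quito    0               0
5    -7  cloud  Denver   -7              49
Hence 49.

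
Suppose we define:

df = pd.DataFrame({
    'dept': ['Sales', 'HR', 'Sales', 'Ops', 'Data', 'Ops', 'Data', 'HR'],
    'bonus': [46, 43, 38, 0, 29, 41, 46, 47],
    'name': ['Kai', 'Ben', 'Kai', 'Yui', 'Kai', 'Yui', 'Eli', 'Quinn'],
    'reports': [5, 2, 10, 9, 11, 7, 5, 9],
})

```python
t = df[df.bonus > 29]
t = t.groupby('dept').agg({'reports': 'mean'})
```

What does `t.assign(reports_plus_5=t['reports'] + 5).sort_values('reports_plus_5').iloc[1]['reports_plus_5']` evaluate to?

filter rows where bonus > 29:
    dept  bonus   name  reports
0  Sales     46    Kai        5
1     HR     43    Ben        2
2  Sales     38    Kai       10
5    Ops     41    Yui        7
6   Data     46    Eli        5
7     HR     47  Quinn        9
group by dept, mean of reports:
       reports
dept          
Data       5.0
HR         5.5
Ops        7.0
Sales      7.5
add column reports_plus_5 = t['reports'] + 5:
       reports  reports_plus_5
dept                          
Data       5.0            10.0
HR         5.5            10.5
Ops        7.0            12.0
Sales      7.5            12.5
sort by reports_plus_5:
       reports  reports_plus_5
dept                          
Data       5.0            10.0
HR         5.5            10.5
Ops        7.0            12.0
Sales      7.5            12.5
Reading off the value at position 1, column 'reports_plus_5', we get 10.5.

10.5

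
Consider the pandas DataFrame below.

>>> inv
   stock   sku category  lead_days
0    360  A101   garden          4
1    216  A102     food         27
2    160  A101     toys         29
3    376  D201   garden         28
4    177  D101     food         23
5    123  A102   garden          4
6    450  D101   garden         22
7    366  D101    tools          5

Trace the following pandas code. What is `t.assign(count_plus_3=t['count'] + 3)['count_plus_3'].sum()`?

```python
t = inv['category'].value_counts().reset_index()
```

value_counts of category:
category
garden    4
food      2
toys      1
tools     1
Name: count, dtype: int64
reset_index():
  category  count
0   garden      4
1     food      2
2     toys      1
3    tools      1
add column count_plus_3 = t['count'] + 3:
  category  count  count_plus_3
0   garden      4             7
1     food      2             5
2     toys      1             4
3    tools      1             4
Taking the sum of column 'count_plus_3' gives 20.

20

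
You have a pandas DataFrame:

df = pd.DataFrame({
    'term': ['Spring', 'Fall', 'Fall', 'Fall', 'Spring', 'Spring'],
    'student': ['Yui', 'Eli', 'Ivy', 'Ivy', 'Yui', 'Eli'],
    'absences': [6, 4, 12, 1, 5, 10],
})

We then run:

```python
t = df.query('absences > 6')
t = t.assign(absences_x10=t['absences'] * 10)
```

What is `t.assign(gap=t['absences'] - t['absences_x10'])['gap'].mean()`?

-99.0

filter rows where absences > 6:
     term student  absences
2    Fall     Ivy        12
5  Spring     Eli        10
add column absences_x10 = t['absences'] * 10:
     term student  absences  absences_x10
2    Fall     Ivy        12           120
5  Spring     Eli        10           100
add column gap = t['absences'] - t['absences_x10']:
     term student  absences  absences_x10  gap
2    Fall     Ivy        12           120 -108
5  Spring     Eli        10           100  -90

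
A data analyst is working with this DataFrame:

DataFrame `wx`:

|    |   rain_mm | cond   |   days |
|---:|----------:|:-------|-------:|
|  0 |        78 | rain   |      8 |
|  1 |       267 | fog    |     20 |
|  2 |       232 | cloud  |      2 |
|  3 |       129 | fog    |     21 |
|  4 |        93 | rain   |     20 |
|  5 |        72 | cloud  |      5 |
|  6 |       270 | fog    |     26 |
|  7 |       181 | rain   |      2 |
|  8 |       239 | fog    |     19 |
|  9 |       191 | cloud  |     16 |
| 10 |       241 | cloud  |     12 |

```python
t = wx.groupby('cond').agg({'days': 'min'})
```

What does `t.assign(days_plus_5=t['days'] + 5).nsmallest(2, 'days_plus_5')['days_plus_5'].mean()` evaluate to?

7.0

group by cond, min of days:
       days
cond       
cloud     2
fog      19
rain      2
add column days_plus_5 = t['days'] + 5:
       days  days_plus_5
cond                    
cloud     2            7
fog      19           24
rain      2            7
take 2 rows with smallest days_plus_5:
       days  days_plus_5
cond                    
cloud     2            7
rain      2            7
So mean() = 7.0.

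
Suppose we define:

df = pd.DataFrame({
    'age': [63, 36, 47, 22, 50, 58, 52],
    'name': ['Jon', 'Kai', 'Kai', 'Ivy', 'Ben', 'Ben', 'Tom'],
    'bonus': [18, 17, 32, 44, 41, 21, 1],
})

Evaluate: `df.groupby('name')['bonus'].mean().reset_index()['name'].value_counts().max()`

1

group by name, mean of bonus:
name
Ben    31.0
Ivy    44.0
Jon    18.0
Kai    24.5
Tom     1.0
Name: bonus, dtype: float64
reset_index():
  name  bonus
0  Ben   31.0
1  Ivy   44.0
2  Jon   18.0
3  Kai   24.5
4  Tom    1.0
value_counts of name:
name
Ben    1
Ivy    1
Jon    1
Kai    1
Tom    1
Name: count, dtype: int64
Then the max of the resulting series: 1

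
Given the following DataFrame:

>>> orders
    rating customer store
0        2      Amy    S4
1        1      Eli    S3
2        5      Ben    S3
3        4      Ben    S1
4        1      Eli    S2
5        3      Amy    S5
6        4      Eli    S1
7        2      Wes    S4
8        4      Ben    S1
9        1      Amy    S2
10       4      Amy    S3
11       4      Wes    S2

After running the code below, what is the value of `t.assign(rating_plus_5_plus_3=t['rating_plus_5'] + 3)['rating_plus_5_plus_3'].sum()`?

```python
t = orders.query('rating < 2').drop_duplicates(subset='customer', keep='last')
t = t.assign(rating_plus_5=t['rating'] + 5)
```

18

filter rows where rating < 2:
   rating customer store
1       1      Eli    S3
4       1      Eli    S2
9       1      Amy    S2
drop duplicate customer (keep=last):
   rating customer store
4       1      Eli    S2
9       1      Amy    S2
add column rating_plus_5 = t['rating'] + 5:
   rating customer store  rating_plus_5
4       1      Eli    S2              6
9       1      Amy    S2              6
add column rating_plus_5_plus_3 = t['rating_plus_5'] + 3:
   rating customer store  rating_plus_5  rating_plus_5_plus_3
4       1      Eli    S2              6                     9
9       1      Amy    S2              6                     9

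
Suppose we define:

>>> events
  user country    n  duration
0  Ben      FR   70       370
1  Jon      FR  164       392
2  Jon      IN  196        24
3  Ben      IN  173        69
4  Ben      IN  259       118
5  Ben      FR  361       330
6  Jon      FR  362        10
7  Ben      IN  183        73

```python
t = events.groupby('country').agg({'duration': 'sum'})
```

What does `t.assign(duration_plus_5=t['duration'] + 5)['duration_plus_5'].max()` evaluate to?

1107

group by country, sum of duration:
         duration
country          
FR           1102
IN            284
add column duration_plus_5 = t['duration'] + 5:
         duration  duration_plus_5
country                           
FR           1102             1107
IN            284              289
Finally, max of column 'duration_plus_5' = 1107.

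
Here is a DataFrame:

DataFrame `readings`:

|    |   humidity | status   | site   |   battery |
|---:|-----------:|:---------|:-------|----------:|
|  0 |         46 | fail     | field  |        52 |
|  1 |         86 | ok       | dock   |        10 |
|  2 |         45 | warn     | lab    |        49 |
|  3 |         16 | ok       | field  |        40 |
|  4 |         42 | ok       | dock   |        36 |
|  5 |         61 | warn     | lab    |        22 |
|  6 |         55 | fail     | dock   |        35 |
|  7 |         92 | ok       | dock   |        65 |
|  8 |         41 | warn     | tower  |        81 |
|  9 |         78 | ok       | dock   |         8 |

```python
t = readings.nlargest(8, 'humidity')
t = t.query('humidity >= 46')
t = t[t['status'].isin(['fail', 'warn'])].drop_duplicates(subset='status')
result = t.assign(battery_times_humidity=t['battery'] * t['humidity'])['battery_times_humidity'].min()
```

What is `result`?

1342

take 8 rows with largest humidity:
   humidity status   site  battery
7        92     ok   dock       65
1        86     ok   dock       10
9        78     ok   dock        8
5        61   warn    lab       22
6        55   fail   dock       35
0        46   fail  field       52
2        45   warn    lab       49
4        42     ok   dock       36
filter rows where humidity >= 46:
   humidity status   site  battery
7        92     ok   dock       65
1        86     ok   dock       10
9        78     ok   dock        8
5        61   warn    lab       22
6        55   fail   dock       35
0        46   fail  field       52
filter rows where status in ['fail', 'warn']:
   humidity status   site  battery
5        61   warn    lab       22
6        55   fail   dock       35
0        46   fail  field       52
drop duplicate status (keep=first):
   humidity status  site  battery
5        61   warn   lab       22
6        55   fail  dock       35
add column battery_times_humidity = t['battery'] * t['humidity']:
   humidity status  site  battery  battery_times_humidity
5        61   warn   lab       22                    1342
6        55   fail  dock       35                    1925
Reading off the min of column 'battery_times_humidity', we get 1342.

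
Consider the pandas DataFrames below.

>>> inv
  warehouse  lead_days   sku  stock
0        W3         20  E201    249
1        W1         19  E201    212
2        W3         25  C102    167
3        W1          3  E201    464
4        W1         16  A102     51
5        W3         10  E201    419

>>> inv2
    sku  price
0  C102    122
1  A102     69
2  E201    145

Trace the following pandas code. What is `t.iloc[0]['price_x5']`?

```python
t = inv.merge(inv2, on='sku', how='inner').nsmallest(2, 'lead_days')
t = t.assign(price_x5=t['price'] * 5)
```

725

merge on 'sku' (how='inner') → 6 rows:
  warehouse  lead_days   sku  stock  price
0        W3         20  E201    249    145
1        W1         19  E201    212    145
2        W3         25  C102    167    122
3        W1          3  E201    464    145
4        W1         16  A102     51     69
5        W3         10  E201    419    145
take 2 rows with smallest lead_days:
  warehouse  lead_days   sku  stock  price
3        W1          3  E201    464    145
5        W3         10  E201    419    145
add column price_x5 = t['price'] * 5:
  warehouse  lead_days   sku  stock  price  price_x5
3        W1          3  E201    464    145       725
5        W3         10  E201    419    145       725
Finally, value at position 0, column 'price_x5' = 725.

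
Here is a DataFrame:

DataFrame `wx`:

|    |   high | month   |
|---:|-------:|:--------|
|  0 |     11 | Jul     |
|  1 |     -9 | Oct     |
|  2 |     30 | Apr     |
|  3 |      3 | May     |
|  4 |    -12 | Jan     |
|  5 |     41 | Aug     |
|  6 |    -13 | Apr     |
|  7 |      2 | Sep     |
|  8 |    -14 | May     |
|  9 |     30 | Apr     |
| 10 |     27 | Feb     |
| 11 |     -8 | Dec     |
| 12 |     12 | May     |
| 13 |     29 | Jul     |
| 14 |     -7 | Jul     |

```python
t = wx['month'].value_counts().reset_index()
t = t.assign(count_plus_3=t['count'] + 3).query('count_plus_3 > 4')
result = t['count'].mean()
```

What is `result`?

value_counts of month:
month
Jul    3
Apr    3
May    3
Oct    1
Jan    1
Aug    1
Sep    1
Feb    1
Dec    1
Name: count, dtype: int64
reset_index():
  month  count
0   Jul      3
1   Apr      3
2   May      3
3   Oct      1
4   Jan      1
5   Aug      1
6   Sep      1
7   Feb      1
8   Dec      1
add column count_plus_3 = t['count'] + 3:
  month  count  count_plus_3
0   Jul      3             6
1   Apr      3             6
2   May      3             6
3   Oct      1             4
4   Jan      1             4
5   Aug      1             4
6   Sep      1             4
7   Feb      1             4
8   Dec      1             4
filter rows where count_plus_3 > 4:
  month  count  count_plus_3
0   Jul      3             6
1   Apr      3             6
2   May      3             6

3.0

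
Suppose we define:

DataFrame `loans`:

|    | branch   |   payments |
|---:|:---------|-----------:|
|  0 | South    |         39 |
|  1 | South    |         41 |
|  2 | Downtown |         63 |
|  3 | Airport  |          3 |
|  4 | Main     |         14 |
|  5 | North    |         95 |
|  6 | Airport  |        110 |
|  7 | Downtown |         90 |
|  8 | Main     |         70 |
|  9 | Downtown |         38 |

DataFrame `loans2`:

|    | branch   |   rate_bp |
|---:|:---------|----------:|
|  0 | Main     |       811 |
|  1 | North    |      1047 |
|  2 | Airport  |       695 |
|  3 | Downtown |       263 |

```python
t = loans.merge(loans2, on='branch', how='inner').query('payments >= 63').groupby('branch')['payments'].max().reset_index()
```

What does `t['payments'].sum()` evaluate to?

365

merge on 'branch' (how='inner') → 8 rows:
     branch  payments  rate_bp
0  Downtown        63      263
1   Airport         3      695
2      Main        14      811
3     North        95     1047
4   Airport       110      695
5  Downtown        90      263
6      Main        70      811
7  Downtown        38      263
filter rows where payments >= 63:
     branch  payments  rate_bp
0  Downtown        63      263
3     North        95     1047
4   Airport       110      695
5  Downtown        90      263
6      Main        70      811
group by branch, max of payments:
branch
Airport     110
Downtown     90
Main         70
North        95
Name: payments, dtype: int64
reset_index():
     branch  payments
0   Airport       110
1  Downtown        90
2      Main        70
3     North        95
sum of column 'payments' → 365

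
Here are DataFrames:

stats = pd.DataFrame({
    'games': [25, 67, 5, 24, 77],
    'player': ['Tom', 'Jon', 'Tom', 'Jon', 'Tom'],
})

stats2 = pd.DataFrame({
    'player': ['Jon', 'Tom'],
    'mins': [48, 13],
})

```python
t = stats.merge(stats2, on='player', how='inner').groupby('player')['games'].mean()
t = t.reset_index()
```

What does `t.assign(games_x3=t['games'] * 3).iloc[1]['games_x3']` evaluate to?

107.0

merge on 'player' (how='inner') → 5 rows:
   games player  mins
0     25    Tom    13
1     67    Jon    48
2      5    Tom    13
3     24    Jon    48
4     77    Tom    13
group by player, mean of games:
player
Jon    45.500000
Tom    35.666667
Name: games, dtype: float64
reset_index():
  player      games
0    Jon  45.500000
1    Tom  35.666667
add column games_x3 = t['games'] * 3:
  player      games  games_x3
0    Jon  45.500000     136.5
1    Tom  35.666667     107.0
value at position 1, column 'games_x3' → 107.0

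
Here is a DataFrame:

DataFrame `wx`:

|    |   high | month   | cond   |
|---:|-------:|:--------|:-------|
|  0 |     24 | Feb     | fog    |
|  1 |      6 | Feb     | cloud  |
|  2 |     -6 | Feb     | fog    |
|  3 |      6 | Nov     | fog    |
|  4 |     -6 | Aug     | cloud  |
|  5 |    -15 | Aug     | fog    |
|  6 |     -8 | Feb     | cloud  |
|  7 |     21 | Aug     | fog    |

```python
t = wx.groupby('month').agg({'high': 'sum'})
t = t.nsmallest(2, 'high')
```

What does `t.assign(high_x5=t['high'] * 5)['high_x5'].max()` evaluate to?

group by month, sum of high:
       high
month      
Aug       0
Feb      16
Nov       6
take 2 rows with smallest high:
       high
month      
Aug       0
Nov       6
add column high_x5 = t['high'] * 5:
       high  high_x5
month               
Aug       0        0
Nov       6       30
Finally, max of column 'high_x5' = 30.

30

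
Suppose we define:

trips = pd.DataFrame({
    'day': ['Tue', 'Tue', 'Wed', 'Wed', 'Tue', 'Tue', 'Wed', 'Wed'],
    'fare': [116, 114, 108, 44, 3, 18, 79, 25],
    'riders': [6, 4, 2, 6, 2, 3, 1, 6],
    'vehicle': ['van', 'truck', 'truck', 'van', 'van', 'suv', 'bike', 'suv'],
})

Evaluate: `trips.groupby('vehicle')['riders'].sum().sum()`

30

group by vehicle, sum of riders:
vehicle
bike      1
suv       9
truck     6
van      14
Name: riders, dtype: int64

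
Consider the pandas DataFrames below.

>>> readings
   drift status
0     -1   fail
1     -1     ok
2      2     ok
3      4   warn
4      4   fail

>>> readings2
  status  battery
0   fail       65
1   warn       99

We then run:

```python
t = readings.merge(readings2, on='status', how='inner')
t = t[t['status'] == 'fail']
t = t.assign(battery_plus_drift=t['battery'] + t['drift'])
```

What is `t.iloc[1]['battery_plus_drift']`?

merge on 'status' (how='inner') → 3 rows:
   drift status  battery
0     -1   fail       65
1      4   warn       99
2      4   fail       65
filter rows where status == 'fail':
   drift status  battery
0     -1   fail       65
2      4   fail       65
add column battery_plus_drift = t['battery'] + t['drift']:
   drift status  battery  battery_plus_drift
0     -1   fail       65                  64
2      4   fail       65                  69
The value at position 1, column 'battery_plus_drift' is 69.

69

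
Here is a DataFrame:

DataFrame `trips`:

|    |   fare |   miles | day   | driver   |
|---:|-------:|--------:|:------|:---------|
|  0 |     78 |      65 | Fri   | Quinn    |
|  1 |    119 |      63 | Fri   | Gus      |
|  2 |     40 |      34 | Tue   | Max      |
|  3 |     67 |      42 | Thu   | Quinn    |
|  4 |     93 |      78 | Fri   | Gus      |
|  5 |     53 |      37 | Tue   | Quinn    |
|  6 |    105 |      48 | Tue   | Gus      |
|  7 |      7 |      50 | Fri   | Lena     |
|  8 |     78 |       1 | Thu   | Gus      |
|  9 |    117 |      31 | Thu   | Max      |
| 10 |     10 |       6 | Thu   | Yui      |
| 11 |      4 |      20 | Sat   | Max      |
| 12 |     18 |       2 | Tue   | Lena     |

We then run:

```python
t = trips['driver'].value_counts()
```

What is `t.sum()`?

13

value_counts of driver:
driver
Gus      4
Quinn    3
Max      3
Lena     2
Yui      1
Name: count, dtype: int64
Reading off the sum of the resulting series, we get 13.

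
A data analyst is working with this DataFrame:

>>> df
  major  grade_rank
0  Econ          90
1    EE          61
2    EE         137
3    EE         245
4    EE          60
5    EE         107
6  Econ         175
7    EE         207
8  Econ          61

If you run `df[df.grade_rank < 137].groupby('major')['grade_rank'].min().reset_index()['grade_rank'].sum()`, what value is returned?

filter rows where grade_rank < 137:
  major  grade_rank
0  Econ          90
1    EE          61
4    EE          60
5    EE         107
8  Econ          61
group by major, min of grade_rank:
major
EE      60
Econ    61
Name: grade_rank, dtype: int64
reset_index():
  major  grade_rank
0    EE          60
1  Econ          61
Hence 121.

121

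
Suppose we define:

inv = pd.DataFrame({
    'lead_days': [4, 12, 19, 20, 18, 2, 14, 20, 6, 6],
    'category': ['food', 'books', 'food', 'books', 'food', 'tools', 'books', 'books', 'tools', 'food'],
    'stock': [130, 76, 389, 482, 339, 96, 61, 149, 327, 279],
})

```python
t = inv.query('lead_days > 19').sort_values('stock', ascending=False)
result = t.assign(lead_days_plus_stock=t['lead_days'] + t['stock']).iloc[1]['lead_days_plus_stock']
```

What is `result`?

filter rows where lead_days > 19:
   lead_days category  stock
3         20    books    482
7         20    books    149
sort by stock descending:
   lead_days category  stock
3         20    books    482
7         20    books    149
add column lead_days_plus_stock = t['lead_days'] + t['stock']:
   lead_days category  stock  lead_days_plus_stock
3         20    books    482                   502
7         20    books    149                   169
The value at position 1, column 'lead_days_plus_stock' is 169.

169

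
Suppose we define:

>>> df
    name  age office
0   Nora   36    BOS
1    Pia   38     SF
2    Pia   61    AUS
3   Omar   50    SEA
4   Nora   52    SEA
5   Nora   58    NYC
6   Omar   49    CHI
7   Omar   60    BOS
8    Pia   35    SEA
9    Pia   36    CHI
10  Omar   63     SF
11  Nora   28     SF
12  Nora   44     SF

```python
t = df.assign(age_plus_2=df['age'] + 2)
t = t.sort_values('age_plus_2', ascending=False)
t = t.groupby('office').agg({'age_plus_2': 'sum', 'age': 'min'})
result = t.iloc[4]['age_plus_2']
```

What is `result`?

add column age_plus_2 = df['age'] + 2:
    name  age office  age_plus_2
0   Nora   36    BOS          38
1    Pia   38     SF          40
2    Pia   61    AUS          63
3   Omar   50    SEA          52
4   Nora   52    SEA          54
5   Nora   58    NYC          60
6   Omar   49    CHI          51
7   Omar   60    BOS          62
8    Pia   35    SEA          37
9    Pia   36    CHI          38
10  Omar   63     SF          65
11  Nora   28     SF          30
12  Nora   44     SF          46
sort by age_plus_2 descending:
    name  age office  age_plus_2
10  Omar   63     SF          65
2    Pia   61    AUS          63
7   Omar   60    BOS          62
5   Nora   58    NYC          60
4   Nora   52    SEA          54
3   Omar   50    SEA          52
6   Omar   49    CHI          51
12  Nora   44     SF          46
1    Pia   38     SF          40
0   Nora   36    BOS          38
9    Pia   36    CHI          38
8    Pia   35    SEA          37
11  Nora   28     SF          30
group by office: sum(age_plus_2), min(age):
        age_plus_2  age
office                 
AUS             63   61
BOS            100   36
CHI             89   36
NYC             60   58
SEA            143   35
SF             181   28
Reading off the value at position 4, column 'age_plus_2', we get 143.

143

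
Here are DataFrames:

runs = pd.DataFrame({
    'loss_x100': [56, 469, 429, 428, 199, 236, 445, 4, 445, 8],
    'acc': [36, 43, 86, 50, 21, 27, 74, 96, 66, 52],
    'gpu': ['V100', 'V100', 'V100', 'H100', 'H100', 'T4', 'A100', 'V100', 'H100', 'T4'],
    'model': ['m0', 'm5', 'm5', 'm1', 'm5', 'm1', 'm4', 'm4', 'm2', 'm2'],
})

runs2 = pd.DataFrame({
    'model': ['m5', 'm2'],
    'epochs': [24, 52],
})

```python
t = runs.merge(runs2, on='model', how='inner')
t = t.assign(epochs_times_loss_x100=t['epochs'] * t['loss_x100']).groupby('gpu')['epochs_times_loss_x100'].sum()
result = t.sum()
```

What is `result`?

merge on 'model' (how='inner') → 5 rows:
   loss_x100  acc   gpu model  epochs
0        469   43  V100    m5      24
1        429   86  V100    m5      24
2        199   21  H100    m5      24
3        445   66  H100    m2      52
4          8   52    T4    m2      52
add column epochs_times_loss_x100 = t['epochs'] * t['loss_x100']:
   loss_x100  acc   gpu model  epochs  epochs_times_loss_x100
0        469   43  V100    m5      24                   11256
1        429   86  V100    m5      24                   10296
2        199   21  H100    m5      24                    4776
3        445   66  H100    m2      52                   23140
4          8   52    T4    m2      52                     416
group by gpu, sum of epochs_times_loss_x100:
gpu
H100    27916
T4        416
V100    21552
Name: epochs_times_loss_x100, dtype: int64
sum of the resulting series → 49884

49884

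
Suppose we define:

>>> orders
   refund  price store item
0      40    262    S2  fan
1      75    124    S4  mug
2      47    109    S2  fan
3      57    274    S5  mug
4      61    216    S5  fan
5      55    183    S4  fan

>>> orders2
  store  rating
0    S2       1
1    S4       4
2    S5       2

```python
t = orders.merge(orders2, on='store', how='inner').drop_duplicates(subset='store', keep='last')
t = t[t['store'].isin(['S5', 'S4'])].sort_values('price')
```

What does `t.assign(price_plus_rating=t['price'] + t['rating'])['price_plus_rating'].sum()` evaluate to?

merge on 'store' (how='inner') → 6 rows:
   refund  price store item  rating
0      40    262    S2  fan       1
1      75    124    S4  mug       4
2      47    109    S2  fan       1
3      57    274    S5  mug       2
4      61    216    S5  fan       2
5      55    183    S4  fan       4
drop duplicate store (keep=last):
   refund  price store item  rating
2      47    109    S2  fan       1
4      61    216    S5  fan       2
5      55    183    S4  fan       4
filter rows where store in ['S5', 'S4']:
   refund  price store item  rating
4      61    216    S5  fan       2
5      55    183    S4  fan       4
sort by price:
   refund  price store item  rating
5      55    183    S4  fan       4
4      61    216    S5  fan       2
add column price_plus_rating = t['price'] + t['rating']:
   refund  price store item  rating  price_plus_rating
5      55    183    S4  fan       4                187
4      61    216    S5  fan       2                218
sum of column 'price_plus_rating' → 405

405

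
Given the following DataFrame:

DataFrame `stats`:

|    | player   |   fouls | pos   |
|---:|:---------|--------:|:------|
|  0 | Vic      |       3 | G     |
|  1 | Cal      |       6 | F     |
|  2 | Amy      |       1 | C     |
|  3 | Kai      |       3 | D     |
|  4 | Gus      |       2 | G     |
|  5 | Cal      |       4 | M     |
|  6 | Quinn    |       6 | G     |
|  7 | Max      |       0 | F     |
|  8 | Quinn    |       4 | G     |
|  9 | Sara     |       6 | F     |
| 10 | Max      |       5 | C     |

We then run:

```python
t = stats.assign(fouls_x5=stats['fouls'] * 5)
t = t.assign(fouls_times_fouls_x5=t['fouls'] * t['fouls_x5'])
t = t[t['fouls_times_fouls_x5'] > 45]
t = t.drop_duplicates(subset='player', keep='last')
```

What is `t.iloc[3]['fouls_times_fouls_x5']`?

125

add column fouls_x5 = stats['fouls'] * 5:
   player  fouls pos  fouls_x5
0     Vic      3   G        15
1     Cal      6   F        30
2     Amy      1   C         5
3     Kai      3   D        15
4     Gus      2   G        10
5     Cal      4   M        20
6   Quinn      6   G        30
7     Max      0   F         0
8   Quinn      4   G        20
9    Sara      6   F        30
10    Max      5   C        25
add column fouls_times_fouls_x5 = t['fouls'] * t['fouls_x5']:
   player  fouls pos  fouls_x5  fouls_times_fouls_x5
0     Vic      3   G        15                    45
1     Cal      6   F        30                   180
2     Amy      1   C         5                     5
3     Kai      3   D        15                    45
4     Gus      2   G        10                    20
5     Cal      4   M        20                    80
6   Quinn      6   G        30                   180
7     Max      0   F         0                     0
8   Quinn      4   G        20                    80
9    Sara      6   F        30                   180
10    Max      5   C        25                   125
filter rows where fouls_times_fouls_x5 > 45:
   player  fouls pos  fouls_x5  fouls_times_fouls_x5
1     Cal      6   F        30                   180
5     Cal      4   M        20                    80
6   Quinn      6   G        30                   180
8   Quinn      4   G        20                    80
9    Sara      6   F        30                   180
10    Max      5   C        25                   125
drop duplicate player (keep=last):
   player  fouls pos  fouls_x5  fouls_times_fouls_x5
5     Cal      4   M        20                    80
8   Quinn      4   G        20                    80
9    Sara      6   F        30                   180
10    Max      5   C        25                   125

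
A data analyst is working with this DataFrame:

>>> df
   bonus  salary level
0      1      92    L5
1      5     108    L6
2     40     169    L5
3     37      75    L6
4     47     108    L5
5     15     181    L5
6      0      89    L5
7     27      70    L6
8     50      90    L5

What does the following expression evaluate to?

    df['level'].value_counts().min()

3

value_counts of level:
level
L5    6
L6    3
Name: count, dtype: int64
Reading off the min of the resulting series, we get 3.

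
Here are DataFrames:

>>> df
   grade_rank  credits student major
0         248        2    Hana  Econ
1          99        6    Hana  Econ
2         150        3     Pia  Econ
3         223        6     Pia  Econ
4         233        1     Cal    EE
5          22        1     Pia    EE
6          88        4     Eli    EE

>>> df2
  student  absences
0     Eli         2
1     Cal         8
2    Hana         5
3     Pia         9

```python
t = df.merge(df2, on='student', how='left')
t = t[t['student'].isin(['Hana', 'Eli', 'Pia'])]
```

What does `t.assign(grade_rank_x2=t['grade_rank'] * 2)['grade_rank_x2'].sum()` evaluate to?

1660

merge on 'student' (how='left') → 7 rows:
   grade_rank  credits student major  absences
0         248        2    Hana  Econ         5
1          99        6    Hana  Econ         5
2         150        3     Pia  Econ         9
3         223        6     Pia  Econ         9
4         233        1     Cal    EE         8
5          22        1     Pia    EE         9
6          88        4     Eli    EE         2
filter rows where student in ['Hana', 'Eli', 'Pia']:
   grade_rank  credits student major  absences
0         248        2    Hana  Econ         5
1          99        6    Hana  Econ         5
2         150        3     Pia  Econ         9
3         223        6     Pia  Econ         9
5          22        1     Pia    EE         9
6          88        4     Eli    EE         2
add column grade_rank_x2 = t['grade_rank'] * 2:
   grade_rank  credits student major  absences  grade_rank_x2
0         248        2    Hana  Econ         5            496
1          99        6    Hana  Econ         5            198
2         150        3     Pia  Econ         9            300
3         223        6     Pia  Econ         9            446
5          22        1     Pia    EE         9             44
6          88        4     Eli    EE         2            176
Then the sum of column 'grade_rank_x2': 1660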